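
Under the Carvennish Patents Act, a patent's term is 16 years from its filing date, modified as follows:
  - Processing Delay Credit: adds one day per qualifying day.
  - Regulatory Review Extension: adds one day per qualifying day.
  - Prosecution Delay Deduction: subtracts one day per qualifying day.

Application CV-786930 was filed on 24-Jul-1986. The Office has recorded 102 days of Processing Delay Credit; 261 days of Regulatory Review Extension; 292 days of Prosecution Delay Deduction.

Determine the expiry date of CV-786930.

October 3, 2002

Base term: filing date + 16 years → 24 July 2002.
Processing Delay Credit: +102 days → 3 November 2002.
Regulatory Review Extension: +261 days → 22 July 2003.
Prosecution Delay Deduction: −292 days → 3 October 2002.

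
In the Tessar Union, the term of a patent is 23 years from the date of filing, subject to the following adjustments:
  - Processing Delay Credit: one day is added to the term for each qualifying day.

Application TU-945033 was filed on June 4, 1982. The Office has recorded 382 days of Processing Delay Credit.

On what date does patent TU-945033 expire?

Base term: filing date + 23 years → 4 June 2005.
Processing Delay Credit: +382 days → 21 June 2006.

June 21, 2006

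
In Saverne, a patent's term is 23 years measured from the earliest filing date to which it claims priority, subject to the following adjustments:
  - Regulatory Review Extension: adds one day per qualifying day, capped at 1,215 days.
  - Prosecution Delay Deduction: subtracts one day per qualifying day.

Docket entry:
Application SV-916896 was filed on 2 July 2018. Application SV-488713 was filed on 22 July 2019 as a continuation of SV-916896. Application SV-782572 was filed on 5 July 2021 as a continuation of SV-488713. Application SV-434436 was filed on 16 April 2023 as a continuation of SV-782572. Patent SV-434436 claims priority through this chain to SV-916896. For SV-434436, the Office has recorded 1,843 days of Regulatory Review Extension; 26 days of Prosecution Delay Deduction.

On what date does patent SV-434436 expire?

Earliest priority filing: 2 July 2018.
Base term: 2 July 2018 + 23 years → 2 July 2041.
Regulatory Review Extension: 1843 days claimed exceeds the 1215-day cap, so +1215 days → 29 October 2044.
Prosecution Delay Deduction: −26 days → 3 October 2044.

2044-10-03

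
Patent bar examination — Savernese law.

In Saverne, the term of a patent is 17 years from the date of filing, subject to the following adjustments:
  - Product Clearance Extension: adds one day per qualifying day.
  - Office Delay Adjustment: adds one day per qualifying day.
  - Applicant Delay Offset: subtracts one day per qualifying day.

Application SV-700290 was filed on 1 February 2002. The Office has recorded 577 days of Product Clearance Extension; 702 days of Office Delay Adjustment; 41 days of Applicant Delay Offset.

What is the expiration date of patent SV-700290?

June 23, 2022

Base term: filing date + 17 years → 1 February 2019.
Product Clearance Extension: +577 days → 31 August 2020.
Office Delay Adjustment: +702 days → 3 August 2022.
Applicant Delay Offset: −41 days → 23 June 2022.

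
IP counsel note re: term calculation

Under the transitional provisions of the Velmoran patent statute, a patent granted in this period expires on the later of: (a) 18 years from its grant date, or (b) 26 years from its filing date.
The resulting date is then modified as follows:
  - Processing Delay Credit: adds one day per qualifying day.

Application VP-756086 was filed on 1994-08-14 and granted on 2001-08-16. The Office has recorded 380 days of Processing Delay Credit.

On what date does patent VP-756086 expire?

2021-08-29

(a) grant + 18 years → 16 August 2019.
(b) filing + 26 years → 14 August 2020.
Later of the two: 14 August 2020.
Processing Delay Credit: +380 days → 29 August 2021.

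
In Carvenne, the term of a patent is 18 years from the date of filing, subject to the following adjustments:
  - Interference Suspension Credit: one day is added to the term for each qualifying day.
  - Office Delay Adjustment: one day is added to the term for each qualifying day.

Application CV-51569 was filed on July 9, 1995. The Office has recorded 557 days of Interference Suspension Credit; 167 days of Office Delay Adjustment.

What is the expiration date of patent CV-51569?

2015-07-03

Base term: filing date + 18 years → 9 July 2013.
Interference Suspension Credit: +557 days → 17 January 2015.
Office Delay Adjustment: +167 days → 3 July 2015.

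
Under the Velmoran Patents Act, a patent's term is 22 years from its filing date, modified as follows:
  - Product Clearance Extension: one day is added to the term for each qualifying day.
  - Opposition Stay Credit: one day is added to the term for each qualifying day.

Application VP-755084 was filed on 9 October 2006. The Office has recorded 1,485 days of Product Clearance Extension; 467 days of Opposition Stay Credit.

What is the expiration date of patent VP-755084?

Base term: filing date + 22 years → 9 October 2028.
Product Clearance Extension: +1485 days → 2 November 2032.
Opposition Stay Credit: +467 days → 12 February 2034.

2034-02-12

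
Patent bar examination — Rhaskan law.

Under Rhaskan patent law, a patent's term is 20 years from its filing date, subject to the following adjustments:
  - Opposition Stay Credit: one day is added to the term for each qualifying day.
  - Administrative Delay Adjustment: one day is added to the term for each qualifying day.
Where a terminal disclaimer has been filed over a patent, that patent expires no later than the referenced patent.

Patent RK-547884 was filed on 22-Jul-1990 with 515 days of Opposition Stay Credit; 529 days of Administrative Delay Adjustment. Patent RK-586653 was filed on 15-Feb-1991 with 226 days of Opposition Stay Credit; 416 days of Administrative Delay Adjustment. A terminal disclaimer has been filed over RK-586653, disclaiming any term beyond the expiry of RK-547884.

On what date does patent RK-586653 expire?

2012-11-18

Natural term of RK-586653:
  Base: filing + 20 years → 15 February 2011.
  Opposition Stay Credit: +226 days → 29 September 2011.
  Administrative Delay Adjustment: +416 days → 18 November 2012.
Expiry of referenced patent RK-547884:
  Base: filing + 20 years → 22 July 2010.
  Opposition Stay Credit: +515 days → 19 December 2011.
  Administrative Delay Adjustment: +529 days → 31 May 2013.
Terminal disclaimer: RK-586653 expires on the earlier of 18 November 2012 and 31 May 2013.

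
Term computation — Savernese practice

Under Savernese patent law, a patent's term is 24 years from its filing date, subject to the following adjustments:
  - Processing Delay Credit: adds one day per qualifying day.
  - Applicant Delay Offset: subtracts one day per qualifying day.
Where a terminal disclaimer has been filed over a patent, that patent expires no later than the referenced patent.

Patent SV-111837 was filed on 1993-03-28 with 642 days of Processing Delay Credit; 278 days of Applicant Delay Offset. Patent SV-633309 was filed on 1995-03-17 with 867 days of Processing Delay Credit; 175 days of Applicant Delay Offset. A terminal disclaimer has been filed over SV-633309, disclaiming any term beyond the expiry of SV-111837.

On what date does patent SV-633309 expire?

March 27, 2018

Natural term of SV-633309:
  Base: filing + 24 years → 17 March 2019.
  Processing Delay Credit: +867 days → 31 July 2021.
  Applicant Delay Offset: −175 days → 6 February 2021.
Expiry of referenced patent SV-111837:
  Base: filing + 24 years → 28 March 2017.
  Processing Delay Credit: +642 days → 30 December 2018.
  Applicant Delay Offset: −278 days → 27 March 2018.
Terminal disclaimer: SV-633309 expires on the earlier of 6 February 2021 and 27 March 2018.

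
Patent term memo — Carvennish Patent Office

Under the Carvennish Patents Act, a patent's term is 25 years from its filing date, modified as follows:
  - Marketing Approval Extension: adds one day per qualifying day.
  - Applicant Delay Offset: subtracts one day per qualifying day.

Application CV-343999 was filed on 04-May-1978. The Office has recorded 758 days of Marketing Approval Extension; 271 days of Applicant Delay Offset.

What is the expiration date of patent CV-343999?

Base term: filing date + 25 years → 4 May 2003.
Marketing Approval Extension: +758 days → 31 May 2005.
Applicant Delay Offset: −271 days → 2 September 2004.

September 2, 2004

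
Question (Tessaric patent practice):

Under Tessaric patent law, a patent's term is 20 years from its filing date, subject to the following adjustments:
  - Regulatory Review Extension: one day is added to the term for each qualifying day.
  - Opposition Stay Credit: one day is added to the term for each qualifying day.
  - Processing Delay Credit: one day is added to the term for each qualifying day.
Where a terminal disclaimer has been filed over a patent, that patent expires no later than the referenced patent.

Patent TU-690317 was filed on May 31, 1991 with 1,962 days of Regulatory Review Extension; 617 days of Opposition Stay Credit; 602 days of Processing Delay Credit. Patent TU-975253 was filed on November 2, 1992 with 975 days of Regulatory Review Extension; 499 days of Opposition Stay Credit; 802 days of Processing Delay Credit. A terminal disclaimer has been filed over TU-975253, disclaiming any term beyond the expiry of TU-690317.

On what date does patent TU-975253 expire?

2019-01-26

Natural term of TU-975253:
  Base: filing + 20 years → 2 November 2012.
  Regulatory Review Extension: +975 days → 5 July 2015.
  Opposition Stay Credit: +499 days → 15 November 2016.
  Processing Delay Credit: +802 days → 26 January 2019.
Expiry of referenced patent TU-690317:
  Base: filing + 20 years → 31 May 2011.
  Regulatory Review Extension: +1962 days → 13 October 2016.
  Opposition Stay Credit: +617 days → 22 June 2018.
  Processing Delay Credit: +602 days → 14 February 2020.
Terminal disclaimer: TU-975253 expires on the earlier of 26 January 2019 and 14 February 2020.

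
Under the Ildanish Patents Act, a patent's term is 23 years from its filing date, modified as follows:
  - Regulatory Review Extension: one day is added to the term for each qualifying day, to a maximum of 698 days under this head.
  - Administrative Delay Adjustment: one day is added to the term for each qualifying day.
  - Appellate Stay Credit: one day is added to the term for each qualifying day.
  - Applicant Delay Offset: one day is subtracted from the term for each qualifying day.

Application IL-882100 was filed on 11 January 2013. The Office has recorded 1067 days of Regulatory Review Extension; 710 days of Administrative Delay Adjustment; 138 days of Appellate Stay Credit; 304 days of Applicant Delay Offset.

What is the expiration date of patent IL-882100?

2039-06-06

Base term: filing date + 23 years → 11 January 2036.
Regulatory Review Extension: 1067 days claimed exceeds the 698-day cap, so +698 days → 9 December 2037.
Administrative Delay Adjustment: +710 days → 19 November 2039.
Appellate Stay Credit: +138 days → 5 April 2040.
Applicant Delay Offset: −304 days → 6 June 2039.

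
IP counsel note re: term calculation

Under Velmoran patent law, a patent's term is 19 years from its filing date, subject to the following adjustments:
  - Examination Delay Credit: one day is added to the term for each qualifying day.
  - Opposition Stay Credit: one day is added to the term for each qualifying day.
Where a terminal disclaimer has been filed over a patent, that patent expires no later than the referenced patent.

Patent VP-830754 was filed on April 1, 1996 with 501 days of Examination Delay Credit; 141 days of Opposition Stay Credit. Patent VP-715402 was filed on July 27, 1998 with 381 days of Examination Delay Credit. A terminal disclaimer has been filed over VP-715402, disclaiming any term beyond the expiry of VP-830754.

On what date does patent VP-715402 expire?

January 2, 2017

Natural term of VP-715402:
  Base: filing + 19 years → 27 July 2017.
  Examination Delay Credit: +381 days → 12 August 2018.
Expiry of referenced patent VP-830754:
  Base: filing + 19 years → 1 April 2015.
  Examination Delay Credit: +501 days → 14 August 2016.
  Opposition Stay Credit: +141 days → 2 January 2017.
Terminal disclaimer: VP-715402 expires on the earlier of 12 August 2018 and 2 January 2017.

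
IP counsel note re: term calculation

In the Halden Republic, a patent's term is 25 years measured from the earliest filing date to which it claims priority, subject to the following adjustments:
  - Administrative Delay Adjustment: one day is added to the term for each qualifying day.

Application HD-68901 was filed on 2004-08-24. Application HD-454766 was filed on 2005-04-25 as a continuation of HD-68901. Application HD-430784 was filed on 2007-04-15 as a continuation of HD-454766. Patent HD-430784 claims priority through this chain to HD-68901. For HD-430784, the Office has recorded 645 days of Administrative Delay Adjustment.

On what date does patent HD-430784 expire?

May 31, 2031

Earliest priority filing: 24 August 2004.
Base term: 24 August 2004 + 25 years → 24 August 2029.
Administrative Delay Adjustment: +645 days → 31 May 2031.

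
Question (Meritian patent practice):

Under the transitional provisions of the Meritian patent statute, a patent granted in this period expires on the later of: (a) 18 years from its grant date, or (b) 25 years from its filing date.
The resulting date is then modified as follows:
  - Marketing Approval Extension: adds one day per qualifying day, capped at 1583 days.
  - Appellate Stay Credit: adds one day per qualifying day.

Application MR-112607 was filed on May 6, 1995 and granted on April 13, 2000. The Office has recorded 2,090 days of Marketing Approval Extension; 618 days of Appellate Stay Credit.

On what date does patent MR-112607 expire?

(a) grant + 18 years → 13 April 2018.
(b) filing + 25 years → 6 May 2020.
Later of the two: 6 May 2020.
Marketing Approval Extension: 2090 days claimed exceeds the 1583-day cap, so +1583 days → 5 September 2024.
Appellate Stay Credit: +618 days → 16 May 2026.

May 16, 2026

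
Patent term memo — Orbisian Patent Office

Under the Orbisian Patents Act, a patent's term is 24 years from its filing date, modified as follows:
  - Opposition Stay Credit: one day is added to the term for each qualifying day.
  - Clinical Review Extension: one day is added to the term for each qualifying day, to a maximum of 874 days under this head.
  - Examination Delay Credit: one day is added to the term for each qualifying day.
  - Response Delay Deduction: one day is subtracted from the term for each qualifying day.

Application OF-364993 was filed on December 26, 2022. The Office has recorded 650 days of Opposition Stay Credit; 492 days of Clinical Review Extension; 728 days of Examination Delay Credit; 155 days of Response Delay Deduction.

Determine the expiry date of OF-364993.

Base term: filing date + 24 years → 26 December 2046.
Opposition Stay Credit: +650 days → 6 October 2048.
Clinical Review Extension: 492 days (within the 874-day cap) → +492 days → 10 February 2050.
Examination Delay Credit: +728 days → 8 February 2052.
Response Delay Deduction: −155 days → 6 September 2051.

2051-09-06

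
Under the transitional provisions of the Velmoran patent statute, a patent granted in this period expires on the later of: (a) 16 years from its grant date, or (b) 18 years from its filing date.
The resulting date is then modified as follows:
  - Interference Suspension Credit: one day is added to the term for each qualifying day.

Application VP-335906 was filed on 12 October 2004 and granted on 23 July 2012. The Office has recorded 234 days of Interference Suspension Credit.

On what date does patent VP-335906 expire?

2029-03-14

(a) grant + 16 years → 23 July 2028.
(b) filing + 18 years → 12 October 2022.
Later of the two: 23 July 2028.
Interference Suspension Credit: +234 days → 14 March 2029.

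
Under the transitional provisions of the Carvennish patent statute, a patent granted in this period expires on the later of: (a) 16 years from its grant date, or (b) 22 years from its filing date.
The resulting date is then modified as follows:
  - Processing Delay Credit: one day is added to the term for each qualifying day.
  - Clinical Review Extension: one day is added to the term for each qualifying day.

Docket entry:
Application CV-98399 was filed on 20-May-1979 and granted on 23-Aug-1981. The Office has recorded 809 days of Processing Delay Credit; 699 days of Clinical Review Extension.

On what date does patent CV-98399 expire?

July 6, 2005

(a) grant + 16 years → 23 August 1997.
(b) filing + 22 years → 20 May 2001.
Later of the two: 20 May 2001.
Processing Delay Credit: +809 days → 7 August 2003.
Clinical Review Extension: +699 days → 6 July 2005.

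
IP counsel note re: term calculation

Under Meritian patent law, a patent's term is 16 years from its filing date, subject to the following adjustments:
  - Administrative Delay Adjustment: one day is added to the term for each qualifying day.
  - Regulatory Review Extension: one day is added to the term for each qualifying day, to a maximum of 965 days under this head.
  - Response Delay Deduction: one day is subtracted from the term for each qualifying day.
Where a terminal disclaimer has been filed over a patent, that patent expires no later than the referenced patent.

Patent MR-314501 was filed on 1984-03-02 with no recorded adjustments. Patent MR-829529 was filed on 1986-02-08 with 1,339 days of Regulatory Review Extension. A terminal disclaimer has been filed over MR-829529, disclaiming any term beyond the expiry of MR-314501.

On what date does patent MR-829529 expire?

March 2, 2000

Natural term of MR-829529:
  Base: filing + 16 years → 8 February 2002.
  Regulatory Review Extension: 1339 days claimed exceeds the 965-day cap, so +965 days → 30 September 2004.
Expiry of referenced patent MR-314501:
  Base: filing + 16 years → 2 March 2000.
Terminal disclaimer: MR-829529 expires on the earlier of 30 September 2004 and 2 March 2000.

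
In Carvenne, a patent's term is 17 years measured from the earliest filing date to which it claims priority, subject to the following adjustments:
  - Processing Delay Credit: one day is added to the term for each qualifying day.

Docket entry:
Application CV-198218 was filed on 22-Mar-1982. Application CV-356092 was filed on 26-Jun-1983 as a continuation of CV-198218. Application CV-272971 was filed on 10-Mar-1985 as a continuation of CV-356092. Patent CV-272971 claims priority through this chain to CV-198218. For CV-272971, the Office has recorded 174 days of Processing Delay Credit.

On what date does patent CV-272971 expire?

Earliest priority filing: 22 March 1982.
Base term: 22 March 1982 + 17 years → 22 March 1999.
Processing Delay Credit: +174 days → 12 September 1999.

1999-09-12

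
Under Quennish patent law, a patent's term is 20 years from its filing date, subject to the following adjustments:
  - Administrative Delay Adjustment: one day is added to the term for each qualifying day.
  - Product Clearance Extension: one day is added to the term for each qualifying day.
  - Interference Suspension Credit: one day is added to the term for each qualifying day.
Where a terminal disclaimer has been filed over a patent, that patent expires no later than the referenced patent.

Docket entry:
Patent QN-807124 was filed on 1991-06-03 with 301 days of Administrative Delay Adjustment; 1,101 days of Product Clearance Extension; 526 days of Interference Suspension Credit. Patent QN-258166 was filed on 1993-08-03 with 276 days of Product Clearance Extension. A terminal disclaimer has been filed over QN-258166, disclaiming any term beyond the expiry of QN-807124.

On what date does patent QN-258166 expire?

2014-05-06

Natural term of QN-258166:
  Base: filing + 20 years → 3 August 2013.
  Product Clearance Extension: +276 days → 6 May 2014.
Expiry of referenced patent QN-807124:
  Base: filing + 20 years → 3 June 2011.
  Administrative Delay Adjustment: +301 days → 30 March 2012.
  Product Clearance Extension: +1101 days → 5 April 2015.
  Interference Suspension Credit: +526 days → 12 September 2016.
Terminal disclaimer: QN-258166 expires on the earlier of 6 May 2014 and 12 September 2016.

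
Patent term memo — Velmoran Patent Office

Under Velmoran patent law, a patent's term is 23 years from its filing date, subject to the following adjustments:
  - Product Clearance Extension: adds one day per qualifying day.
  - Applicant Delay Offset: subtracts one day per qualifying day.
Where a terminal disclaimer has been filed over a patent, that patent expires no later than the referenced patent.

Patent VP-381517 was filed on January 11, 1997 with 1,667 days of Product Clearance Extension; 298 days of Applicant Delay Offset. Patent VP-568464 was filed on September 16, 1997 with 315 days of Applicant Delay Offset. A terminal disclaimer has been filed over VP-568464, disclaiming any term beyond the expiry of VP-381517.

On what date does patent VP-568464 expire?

2019-11-06

Natural term of VP-568464:
  Base: filing + 23 years → 16 September 2020.
  Applicant Delay Offset: −315 days → 6 November 2019.
Expiry of referenced patent VP-381517:
  Base: filing + 23 years → 11 January 2020.
  Product Clearance Extension: +1667 days → 4 August 2024.
  Applicant Delay Offset: −298 days → 11 October 2023.
Terminal disclaimer: VP-568464 expires on the earlier of 6 November 2019 and 11 October 2023.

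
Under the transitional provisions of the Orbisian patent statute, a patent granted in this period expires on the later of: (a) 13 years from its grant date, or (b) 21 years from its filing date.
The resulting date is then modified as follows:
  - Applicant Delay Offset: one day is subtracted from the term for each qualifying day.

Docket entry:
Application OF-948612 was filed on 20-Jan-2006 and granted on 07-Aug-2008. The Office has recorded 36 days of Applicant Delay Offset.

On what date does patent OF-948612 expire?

(a) grant + 13 years → 7 August 2021.
(b) filing + 21 years → 20 January 2027.
Later of the two: 20 January 2027.
Applicant Delay Offset: −36 days → 15 December 2026.

December 15, 2026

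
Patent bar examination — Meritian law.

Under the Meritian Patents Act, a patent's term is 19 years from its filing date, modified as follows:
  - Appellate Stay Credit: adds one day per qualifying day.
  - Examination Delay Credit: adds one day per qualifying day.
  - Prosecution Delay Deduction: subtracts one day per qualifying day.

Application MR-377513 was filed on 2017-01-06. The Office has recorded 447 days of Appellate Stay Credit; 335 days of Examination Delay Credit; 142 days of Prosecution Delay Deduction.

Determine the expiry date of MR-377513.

Base term: filing date + 19 years → 6 January 2036.
Appellate Stay Credit: +447 days → 28 March 2037.
Examination Delay Credit: +335 days → 26 February 2038.
Prosecution Delay Deduction: −142 days → 7 October 2037.

2037-10-07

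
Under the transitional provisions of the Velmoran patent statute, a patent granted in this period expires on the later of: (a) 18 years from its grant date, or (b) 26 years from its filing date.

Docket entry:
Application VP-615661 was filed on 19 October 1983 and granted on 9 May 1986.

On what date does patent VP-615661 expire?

October 19, 2009

(a) grant + 18 years → 9 May 2004.
(b) filing + 26 years → 19 October 2009.
Later of the two: 19 October 2009.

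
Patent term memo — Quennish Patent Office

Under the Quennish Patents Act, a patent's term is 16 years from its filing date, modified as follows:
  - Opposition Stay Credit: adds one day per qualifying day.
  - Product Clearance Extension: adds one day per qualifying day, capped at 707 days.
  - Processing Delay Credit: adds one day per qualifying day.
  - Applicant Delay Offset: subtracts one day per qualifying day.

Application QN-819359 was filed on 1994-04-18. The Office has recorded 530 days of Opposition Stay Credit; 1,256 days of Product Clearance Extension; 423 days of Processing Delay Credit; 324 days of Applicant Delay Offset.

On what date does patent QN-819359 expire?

December 14, 2013

Base term: filing date + 16 years → 18 April 2010.
Opposition Stay Credit: +530 days → 30 September 2011.
Product Clearance Extension: 1256 days claimed exceeds the 707-day cap, so +707 days → 6 September 2013.
Processing Delay Credit: +423 days → 3 November 2014.
Applicant Delay Offset: −324 days → 14 December 2013.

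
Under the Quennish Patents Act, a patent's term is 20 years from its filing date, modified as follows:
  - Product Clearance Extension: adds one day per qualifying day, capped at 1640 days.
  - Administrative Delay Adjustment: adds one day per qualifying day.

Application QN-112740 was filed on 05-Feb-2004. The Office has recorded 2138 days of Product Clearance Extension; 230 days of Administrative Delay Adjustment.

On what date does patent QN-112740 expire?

Base term: filing date + 20 years → 5 February 2024.
Product Clearance Extension: 2138 days claimed exceeds the 1640-day cap, so +1640 days → 2 August 2028.
Administrative Delay Adjustment: +230 days → 20 March 2029.

2029-03-20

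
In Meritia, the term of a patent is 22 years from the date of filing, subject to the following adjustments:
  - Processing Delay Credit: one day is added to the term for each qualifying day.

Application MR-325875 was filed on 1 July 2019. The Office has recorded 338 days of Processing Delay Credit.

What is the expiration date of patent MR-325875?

Base term: filing date + 22 years → 1 July 2041.
Processing Delay Credit: +338 days → 4 June 2042.

2042-06-04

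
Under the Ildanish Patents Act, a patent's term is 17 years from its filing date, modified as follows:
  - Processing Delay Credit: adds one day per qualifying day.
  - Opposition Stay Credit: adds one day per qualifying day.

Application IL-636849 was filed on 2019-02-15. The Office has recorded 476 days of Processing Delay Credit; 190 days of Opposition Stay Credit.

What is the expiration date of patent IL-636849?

Base term: filing date + 17 years → 15 February 2036.
Processing Delay Credit: +476 days → 5 June 2037.
Opposition Stay Credit: +190 days → 12 December 2037.

December 12, 2037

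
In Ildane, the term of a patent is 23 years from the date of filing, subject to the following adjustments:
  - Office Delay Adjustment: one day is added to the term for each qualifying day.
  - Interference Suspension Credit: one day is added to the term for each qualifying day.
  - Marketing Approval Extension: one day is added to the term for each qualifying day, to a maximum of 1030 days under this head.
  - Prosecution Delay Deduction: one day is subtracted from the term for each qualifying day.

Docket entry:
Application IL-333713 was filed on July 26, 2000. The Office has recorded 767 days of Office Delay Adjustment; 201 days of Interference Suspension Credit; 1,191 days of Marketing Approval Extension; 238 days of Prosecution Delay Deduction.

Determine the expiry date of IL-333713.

Base term: filing date + 23 years → 26 July 2023.
Office Delay Adjustment: +767 days → 31 August 2025.
Interference Suspension Credit: +201 days → 20 March 2026.
Marketing Approval Extension: 1191 days claimed exceeds the 1030-day cap, so +1030 days → 13 January 2029.
Prosecution Delay Deduction: −238 days → 20 May 2028.

2028-05-20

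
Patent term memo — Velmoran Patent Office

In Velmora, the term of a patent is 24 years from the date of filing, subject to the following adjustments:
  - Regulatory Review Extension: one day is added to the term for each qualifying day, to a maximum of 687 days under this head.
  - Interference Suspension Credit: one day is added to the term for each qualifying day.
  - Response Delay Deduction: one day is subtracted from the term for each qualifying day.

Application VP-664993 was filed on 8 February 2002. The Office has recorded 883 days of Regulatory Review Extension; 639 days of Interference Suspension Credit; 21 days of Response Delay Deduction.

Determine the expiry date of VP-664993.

September 5, 2029

Base term: filing date + 24 years → 8 February 2026.
Regulatory Review Extension: 883 days claimed exceeds the 687-day cap, so +687 days → 27 December 2027.
Interference Suspension Credit: +639 days → 26 September 2029.
Response Delay Deduction: −21 days → 5 September 2029.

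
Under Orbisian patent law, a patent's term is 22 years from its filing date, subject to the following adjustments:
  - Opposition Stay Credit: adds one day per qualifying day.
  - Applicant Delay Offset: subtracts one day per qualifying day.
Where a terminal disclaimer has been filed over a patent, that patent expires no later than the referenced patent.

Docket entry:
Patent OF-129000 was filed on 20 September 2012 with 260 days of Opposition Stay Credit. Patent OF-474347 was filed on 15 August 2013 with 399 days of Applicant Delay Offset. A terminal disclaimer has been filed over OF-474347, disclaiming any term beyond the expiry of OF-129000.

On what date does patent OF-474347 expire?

2034-07-12

Natural term of OF-474347:
  Base: filing + 22 years → 15 August 2035.
  Applicant Delay Offset: −399 days → 12 July 2034.
Expiry of referenced patent OF-129000:
  Base: filing + 22 years → 20 September 2034.
  Opposition Stay Credit: +260 days → 7 June 2035.
Terminal disclaimer: OF-474347 expires on the earlier of 12 July 2034 and 7 June 2035.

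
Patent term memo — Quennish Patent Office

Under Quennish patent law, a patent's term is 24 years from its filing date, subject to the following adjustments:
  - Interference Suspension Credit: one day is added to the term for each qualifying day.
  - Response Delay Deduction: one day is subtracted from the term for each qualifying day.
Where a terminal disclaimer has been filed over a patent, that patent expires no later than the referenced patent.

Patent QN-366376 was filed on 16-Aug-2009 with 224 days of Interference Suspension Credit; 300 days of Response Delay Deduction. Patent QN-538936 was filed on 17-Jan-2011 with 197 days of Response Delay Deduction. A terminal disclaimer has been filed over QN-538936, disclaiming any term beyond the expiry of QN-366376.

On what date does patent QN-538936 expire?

June 1, 2033

Natural term of QN-538936:
  Base: filing + 24 years → 17 January 2035.
  Response Delay Deduction: −197 days → 4 July 2034.
Expiry of referenced patent QN-366376:
  Base: filing + 24 years → 16 August 2033.
  Interference Suspension Credit: +224 days → 28 March 2034.
  Response Delay Deduction: −300 days → 1 June 2033.
Terminal disclaimer: QN-538936 expires on the earlier of 4 July 2034 and 1 June 2033.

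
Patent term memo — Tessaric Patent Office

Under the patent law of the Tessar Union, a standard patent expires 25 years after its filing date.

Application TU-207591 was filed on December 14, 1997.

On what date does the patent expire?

December 14, 2022

Filing date + 25 years → 14 December 2022.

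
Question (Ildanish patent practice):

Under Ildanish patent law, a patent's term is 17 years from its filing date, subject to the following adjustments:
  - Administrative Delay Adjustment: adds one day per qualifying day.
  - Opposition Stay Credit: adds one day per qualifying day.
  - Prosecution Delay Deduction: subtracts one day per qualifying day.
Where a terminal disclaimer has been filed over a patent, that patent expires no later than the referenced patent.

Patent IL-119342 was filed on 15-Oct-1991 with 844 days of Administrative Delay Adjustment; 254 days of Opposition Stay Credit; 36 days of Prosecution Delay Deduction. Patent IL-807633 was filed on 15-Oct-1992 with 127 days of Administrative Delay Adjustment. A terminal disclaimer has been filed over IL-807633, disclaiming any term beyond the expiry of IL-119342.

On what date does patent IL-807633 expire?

2010-02-19

Natural term of IL-807633:
  Base: filing + 17 years → 15 October 2009.
  Administrative Delay Adjustment: +127 days → 19 February 2010.
Expiry of referenced patent IL-119342:
  Base: filing + 17 years → 15 October 2008.
  Administrative Delay Adjustment: +844 days → 6 February 2011.
  Opposition Stay Credit: +254 days → 18 October 2011.
  Prosecution Delay Deduction: −36 days → 12 September 2011.
Terminal disclaimer: IL-807633 expires on the earlier of 19 February 2010 and 12 September 2011.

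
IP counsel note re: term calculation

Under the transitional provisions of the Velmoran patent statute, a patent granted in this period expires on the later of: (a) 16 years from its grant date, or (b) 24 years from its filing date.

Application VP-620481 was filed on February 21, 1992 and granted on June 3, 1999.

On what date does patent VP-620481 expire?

2016-02-21

(a) grant + 16 years → 3 June 2015.
(b) filing + 24 years → 21 February 2016.
Later of the two: 21 February 2016.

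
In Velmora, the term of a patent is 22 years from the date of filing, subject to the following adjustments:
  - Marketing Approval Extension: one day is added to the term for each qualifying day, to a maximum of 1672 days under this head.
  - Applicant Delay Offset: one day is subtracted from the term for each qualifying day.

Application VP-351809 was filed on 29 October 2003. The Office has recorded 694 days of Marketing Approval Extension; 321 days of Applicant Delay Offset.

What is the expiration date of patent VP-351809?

Base term: filing date + 22 years → 29 October 2025.
Marketing Approval Extension: 694 days (within the 1672-day cap) → +694 days → 23 September 2027.
Applicant Delay Offset: −321 days → 6 November 2026.

November 6, 2026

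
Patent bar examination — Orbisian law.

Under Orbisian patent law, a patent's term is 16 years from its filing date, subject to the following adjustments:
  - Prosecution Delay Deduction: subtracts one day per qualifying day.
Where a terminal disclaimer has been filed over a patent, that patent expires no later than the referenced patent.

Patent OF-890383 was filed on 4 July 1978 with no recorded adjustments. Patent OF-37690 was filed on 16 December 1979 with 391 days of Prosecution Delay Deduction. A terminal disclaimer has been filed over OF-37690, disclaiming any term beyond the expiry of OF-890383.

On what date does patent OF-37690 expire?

Natural term of OF-37690:
  Base: filing + 16 years → 16 December 1995.
  Prosecution Delay Deduction: −391 days → 20 November 1994.
Expiry of referenced patent OF-890383:
  Base: filing + 16 years → 4 July 1994.
Terminal disclaimer: OF-37690 expires on the earlier of 20 November 1994 and 4 July 1994.

July 4, 1994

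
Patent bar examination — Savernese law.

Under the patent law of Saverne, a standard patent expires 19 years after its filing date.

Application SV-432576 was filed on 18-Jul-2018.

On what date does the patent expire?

Filing date + 19 years → 18 July 2037.

2037-07-18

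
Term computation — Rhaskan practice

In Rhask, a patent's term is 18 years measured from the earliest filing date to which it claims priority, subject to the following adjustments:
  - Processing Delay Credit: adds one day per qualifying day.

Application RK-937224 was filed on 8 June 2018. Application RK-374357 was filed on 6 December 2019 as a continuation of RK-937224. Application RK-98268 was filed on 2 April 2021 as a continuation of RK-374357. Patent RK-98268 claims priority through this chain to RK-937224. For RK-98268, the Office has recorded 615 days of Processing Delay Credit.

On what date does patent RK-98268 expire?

2038-02-13

Earliest priority filing: 8 June 2018.
Base term: 8 June 2018 + 18 years → 8 June 2036.
Processing Delay Credit: +615 days → 13 February 2038.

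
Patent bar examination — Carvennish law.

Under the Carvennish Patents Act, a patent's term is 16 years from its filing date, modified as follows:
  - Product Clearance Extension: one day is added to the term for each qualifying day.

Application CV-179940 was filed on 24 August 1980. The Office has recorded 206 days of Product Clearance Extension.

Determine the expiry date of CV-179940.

March 18, 1997

Base term: filing date + 16 years → 24 August 1996.
Product Clearance Extension: +206 days → 18 March 1997.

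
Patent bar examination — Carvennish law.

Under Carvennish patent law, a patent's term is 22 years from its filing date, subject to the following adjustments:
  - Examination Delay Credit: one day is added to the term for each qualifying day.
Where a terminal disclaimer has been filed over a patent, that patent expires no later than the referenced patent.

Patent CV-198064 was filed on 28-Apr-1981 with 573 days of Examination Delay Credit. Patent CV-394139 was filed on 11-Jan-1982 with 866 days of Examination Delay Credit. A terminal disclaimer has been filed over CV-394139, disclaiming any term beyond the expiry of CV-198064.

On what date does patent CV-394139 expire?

2004-11-21

Natural term of CV-394139:
  Base: filing + 22 years → 11 January 2004.
  Examination Delay Credit: +866 days → 26 May 2006.
Expiry of referenced patent CV-198064:
  Base: filing + 22 years → 28 April 2003.
  Examination Delay Credit: +573 days → 21 November 2004.
Terminal disclaimer: CV-394139 expires on the earlier of 26 May 2006 and 21 November 2004.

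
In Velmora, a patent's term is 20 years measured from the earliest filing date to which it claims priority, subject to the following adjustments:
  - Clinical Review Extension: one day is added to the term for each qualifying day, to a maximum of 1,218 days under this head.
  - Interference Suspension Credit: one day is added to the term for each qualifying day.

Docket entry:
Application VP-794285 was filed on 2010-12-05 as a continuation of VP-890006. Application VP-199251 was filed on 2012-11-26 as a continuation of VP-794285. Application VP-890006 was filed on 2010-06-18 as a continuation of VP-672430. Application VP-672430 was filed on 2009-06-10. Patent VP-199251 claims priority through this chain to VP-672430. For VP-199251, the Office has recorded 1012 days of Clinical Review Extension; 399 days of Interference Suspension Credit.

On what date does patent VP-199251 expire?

Earliest priority filing: 10 June 2009.
Base term: 10 June 2009 + 20 years → 10 June 2029.
Clinical Review Extension: 1012 days (within the 1218-day cap) → +1012 days → 18 March 2032.
Interference Suspension Credit: +399 days → 21 April 2033.

April 21, 2033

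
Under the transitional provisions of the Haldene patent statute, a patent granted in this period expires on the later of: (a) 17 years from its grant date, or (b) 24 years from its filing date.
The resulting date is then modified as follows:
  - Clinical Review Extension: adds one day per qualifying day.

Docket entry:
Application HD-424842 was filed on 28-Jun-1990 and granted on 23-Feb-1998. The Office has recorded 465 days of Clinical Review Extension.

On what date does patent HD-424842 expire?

(a) grant + 17 years → 23 February 2015.
(b) filing + 24 years → 28 June 2014.
Later of the two: 23 February 2015.
Clinical Review Extension: +465 days → 2 June 2016.

June 2, 2016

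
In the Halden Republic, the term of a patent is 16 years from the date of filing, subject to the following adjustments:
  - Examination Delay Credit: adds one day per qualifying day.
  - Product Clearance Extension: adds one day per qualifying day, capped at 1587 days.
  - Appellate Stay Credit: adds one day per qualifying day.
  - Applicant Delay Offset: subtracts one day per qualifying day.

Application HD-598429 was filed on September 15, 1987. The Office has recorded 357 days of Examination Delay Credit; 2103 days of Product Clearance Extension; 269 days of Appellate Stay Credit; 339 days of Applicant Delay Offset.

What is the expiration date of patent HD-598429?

Base term: filing date + 16 years → 15 September 2003.
Examination Delay Credit: +357 days → 6 September 2004.
Product Clearance Extension: 2103 days claimed exceeds the 1587-day cap, so +1587 days → 10 January 2009.
Appellate Stay Credit: +269 days → 6 October 2009.
Applicant Delay Offset: −339 days → 1 November 2008.

November 1, 2008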